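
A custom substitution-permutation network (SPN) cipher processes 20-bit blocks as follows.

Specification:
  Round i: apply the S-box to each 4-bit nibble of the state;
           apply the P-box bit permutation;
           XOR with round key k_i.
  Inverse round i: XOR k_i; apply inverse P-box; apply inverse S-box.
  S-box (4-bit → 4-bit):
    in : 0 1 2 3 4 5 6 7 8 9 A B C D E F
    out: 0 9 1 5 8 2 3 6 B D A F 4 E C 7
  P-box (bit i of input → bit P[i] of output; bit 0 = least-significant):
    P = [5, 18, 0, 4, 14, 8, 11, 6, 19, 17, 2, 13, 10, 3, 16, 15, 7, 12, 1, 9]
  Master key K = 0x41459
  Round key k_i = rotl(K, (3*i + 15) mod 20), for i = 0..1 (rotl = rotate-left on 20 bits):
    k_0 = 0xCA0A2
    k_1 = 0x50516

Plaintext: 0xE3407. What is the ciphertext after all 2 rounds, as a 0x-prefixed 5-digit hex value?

0xF82EC

s_0 = plaintext = 0xE3407
s_1 = Round(s_0, k_0) = 0x986A1
s_2 = Round(s_1, k_1) = 0xF82EC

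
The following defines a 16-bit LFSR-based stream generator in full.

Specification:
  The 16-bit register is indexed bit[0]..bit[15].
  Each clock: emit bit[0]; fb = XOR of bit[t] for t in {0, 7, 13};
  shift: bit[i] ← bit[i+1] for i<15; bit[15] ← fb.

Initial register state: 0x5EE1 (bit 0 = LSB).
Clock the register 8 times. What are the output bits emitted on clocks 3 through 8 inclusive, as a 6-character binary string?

reg_0 = 0x5EE1
clock 1: out=1, reg = 0x2F70
clock 2: out=0, reg = 0x97B8
clock 3: out=0, reg = 0xCBDC
clock 4: out=0, reg = 0xE5EE
clock 5: out=0, reg = 0x72F7
clock 6: out=1, reg = 0xB97B
clock 7: out=1, reg = 0x5CBD
clock 8: out=1, reg = 0x2E5E

000111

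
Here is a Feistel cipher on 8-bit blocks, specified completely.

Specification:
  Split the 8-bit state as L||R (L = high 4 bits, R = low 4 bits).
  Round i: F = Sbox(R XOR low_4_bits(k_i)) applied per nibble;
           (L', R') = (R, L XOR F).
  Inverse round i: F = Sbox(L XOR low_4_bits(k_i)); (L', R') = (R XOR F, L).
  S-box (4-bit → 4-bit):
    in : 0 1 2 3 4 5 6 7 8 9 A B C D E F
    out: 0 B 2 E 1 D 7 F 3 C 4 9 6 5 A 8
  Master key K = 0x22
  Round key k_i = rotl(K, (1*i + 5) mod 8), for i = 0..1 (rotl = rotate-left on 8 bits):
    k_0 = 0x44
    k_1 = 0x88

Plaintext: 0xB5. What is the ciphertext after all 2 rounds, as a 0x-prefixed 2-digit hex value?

s_0 = plaintext = 0xB5
s_1 = Round(s_0, k_0) = 0x50
s_2 = Round(s_1, k_1) = 0x06

0x06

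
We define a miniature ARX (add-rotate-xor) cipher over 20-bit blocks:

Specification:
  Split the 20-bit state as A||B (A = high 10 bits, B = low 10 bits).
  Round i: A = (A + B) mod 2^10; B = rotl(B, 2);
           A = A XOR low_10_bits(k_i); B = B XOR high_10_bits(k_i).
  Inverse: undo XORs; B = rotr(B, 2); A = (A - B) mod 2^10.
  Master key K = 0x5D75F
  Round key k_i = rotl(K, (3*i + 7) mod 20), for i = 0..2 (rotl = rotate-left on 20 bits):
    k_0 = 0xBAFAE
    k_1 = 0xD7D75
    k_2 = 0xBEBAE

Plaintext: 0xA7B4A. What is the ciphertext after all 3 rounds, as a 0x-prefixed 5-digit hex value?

s_0 = plaintext = 0xA7B4A
s_1 = Round(s_0, k_0) = 0x91BC0
s_2 = Round(s_1, k_1) = 0xDCC5C
s_3 = Round(s_2, k_2) = 0x1878A

0x1878A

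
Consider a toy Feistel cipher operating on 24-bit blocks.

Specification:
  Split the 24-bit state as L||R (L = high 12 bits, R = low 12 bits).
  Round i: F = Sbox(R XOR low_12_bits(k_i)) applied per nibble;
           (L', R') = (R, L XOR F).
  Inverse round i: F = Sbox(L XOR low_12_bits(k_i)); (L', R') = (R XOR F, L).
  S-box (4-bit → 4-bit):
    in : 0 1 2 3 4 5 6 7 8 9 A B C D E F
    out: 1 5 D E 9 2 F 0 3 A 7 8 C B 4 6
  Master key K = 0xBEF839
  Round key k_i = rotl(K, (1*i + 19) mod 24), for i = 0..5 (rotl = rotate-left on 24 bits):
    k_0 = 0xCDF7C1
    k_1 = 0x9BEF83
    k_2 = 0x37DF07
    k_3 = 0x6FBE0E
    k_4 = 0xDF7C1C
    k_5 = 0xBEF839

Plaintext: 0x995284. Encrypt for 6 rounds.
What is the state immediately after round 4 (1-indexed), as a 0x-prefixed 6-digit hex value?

s_0 = plaintext = 0x995284
s_1 = Round(s_0, k_0) = 0x284B07
s_2 = Round(s_1, k_1) = 0xB07BBD
s_3 = Round(s_2, k_2) = 0xBBD280
s_4 = Round(s_3, k_3) = 0x280789
s_5 = Round(s_4, k_4) = 0x789A22
s_6 = Round(s_5, k_5) = 0xA22AD1

0x280789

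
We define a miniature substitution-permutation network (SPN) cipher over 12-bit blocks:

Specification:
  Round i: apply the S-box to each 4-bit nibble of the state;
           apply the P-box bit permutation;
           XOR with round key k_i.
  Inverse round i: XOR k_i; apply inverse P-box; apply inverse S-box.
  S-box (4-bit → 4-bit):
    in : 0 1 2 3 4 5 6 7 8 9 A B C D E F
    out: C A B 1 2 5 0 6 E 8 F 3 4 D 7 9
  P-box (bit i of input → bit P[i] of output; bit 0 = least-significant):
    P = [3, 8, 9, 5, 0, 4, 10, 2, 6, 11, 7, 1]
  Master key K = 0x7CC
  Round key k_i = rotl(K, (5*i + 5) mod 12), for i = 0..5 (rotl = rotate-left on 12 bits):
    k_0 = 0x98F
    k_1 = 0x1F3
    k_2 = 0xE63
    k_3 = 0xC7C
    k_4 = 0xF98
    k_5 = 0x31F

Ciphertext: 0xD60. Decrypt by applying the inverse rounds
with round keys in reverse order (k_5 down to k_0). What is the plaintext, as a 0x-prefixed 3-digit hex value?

0x051

s_0 = ciphertext = 0xD60
s_1 = InvRound(s_0, k_5) = 0x2AD
s_2 = InvRound(s_1, k_4) = 0x4A1
s_3 = InvRound(s_2, k_3) = 0xE23
s_4 = InvRound(s_3, k_2) = 0x366
s_5 = InvRound(s_4, k_1) = 0xC2C
s_6 = InvRound(s_5, k_0) = 0x051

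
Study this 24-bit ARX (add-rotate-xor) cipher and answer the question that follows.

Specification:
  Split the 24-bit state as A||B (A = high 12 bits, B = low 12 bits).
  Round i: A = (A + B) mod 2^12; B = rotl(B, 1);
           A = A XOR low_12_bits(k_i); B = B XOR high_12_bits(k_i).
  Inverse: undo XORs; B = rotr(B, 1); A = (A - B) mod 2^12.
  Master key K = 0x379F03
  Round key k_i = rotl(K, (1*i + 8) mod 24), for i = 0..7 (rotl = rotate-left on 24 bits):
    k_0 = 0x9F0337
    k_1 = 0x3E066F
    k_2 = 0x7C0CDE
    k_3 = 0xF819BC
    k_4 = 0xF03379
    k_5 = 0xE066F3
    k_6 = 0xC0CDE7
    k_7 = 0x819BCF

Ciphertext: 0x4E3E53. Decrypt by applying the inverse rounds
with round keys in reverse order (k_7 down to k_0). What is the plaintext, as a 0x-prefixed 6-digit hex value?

0xB9707E

s_0 = ciphertext = 0x4E3E53
s_1 = InvRound(s_0, k_7) = 0xC07325
s_2 = InvRound(s_1, k_6) = 0x24CF94
s_3 = InvRound(s_2, k_5) = 0x3F60C9
s_4 = InvRound(s_3, k_4) = 0x8AA7E5
s_5 = InvRound(s_4, k_3) = 0xCE4432
s_6 = InvRound(s_5, k_2) = 0xE411F9
s_7 = InvRound(s_6, k_1) = 0xF2290C
s_8 = InvRound(s_7, k_0) = 0xB9707E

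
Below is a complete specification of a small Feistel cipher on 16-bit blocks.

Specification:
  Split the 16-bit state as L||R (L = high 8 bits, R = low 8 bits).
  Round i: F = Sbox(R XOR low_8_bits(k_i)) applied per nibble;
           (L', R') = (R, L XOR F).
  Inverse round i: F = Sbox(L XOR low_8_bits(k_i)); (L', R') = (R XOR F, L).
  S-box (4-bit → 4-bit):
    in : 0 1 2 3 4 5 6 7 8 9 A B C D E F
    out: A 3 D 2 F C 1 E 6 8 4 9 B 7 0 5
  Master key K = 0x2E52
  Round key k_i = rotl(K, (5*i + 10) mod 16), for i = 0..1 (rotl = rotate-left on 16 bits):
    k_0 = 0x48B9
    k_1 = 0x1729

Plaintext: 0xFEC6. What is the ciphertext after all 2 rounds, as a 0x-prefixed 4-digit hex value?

s_0 = plaintext = 0xFEC6
s_1 = Round(s_0, k_0) = 0xC61B
s_2 = Round(s_1, k_1) = 0x1BEB

0x1BEB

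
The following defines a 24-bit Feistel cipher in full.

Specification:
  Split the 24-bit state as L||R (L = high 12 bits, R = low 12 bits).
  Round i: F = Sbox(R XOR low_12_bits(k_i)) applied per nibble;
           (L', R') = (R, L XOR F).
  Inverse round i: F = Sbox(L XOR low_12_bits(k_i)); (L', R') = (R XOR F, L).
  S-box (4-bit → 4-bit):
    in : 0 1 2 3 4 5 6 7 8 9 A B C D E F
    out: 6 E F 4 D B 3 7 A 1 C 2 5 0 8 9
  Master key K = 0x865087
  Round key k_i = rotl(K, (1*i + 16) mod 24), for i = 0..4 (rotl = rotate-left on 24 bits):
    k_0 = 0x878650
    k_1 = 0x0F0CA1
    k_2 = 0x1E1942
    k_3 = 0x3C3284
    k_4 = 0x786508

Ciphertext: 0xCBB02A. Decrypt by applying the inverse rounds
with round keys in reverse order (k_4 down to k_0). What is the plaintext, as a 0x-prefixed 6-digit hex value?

0x379CFA

s_0 = ciphertext = 0xCBB02A
s_1 = InvRound(s_0, k_4) = 0x10ECBB
s_2 = InvRound(s_1, k_3) = 0x81710E
s_3 = InvRound(s_2, k_2) = 0xFB5817
s_4 = InvRound(s_3, k_1) = 0xCFAFB5
s_5 = InvRound(s_4, k_0) = 0x379CFA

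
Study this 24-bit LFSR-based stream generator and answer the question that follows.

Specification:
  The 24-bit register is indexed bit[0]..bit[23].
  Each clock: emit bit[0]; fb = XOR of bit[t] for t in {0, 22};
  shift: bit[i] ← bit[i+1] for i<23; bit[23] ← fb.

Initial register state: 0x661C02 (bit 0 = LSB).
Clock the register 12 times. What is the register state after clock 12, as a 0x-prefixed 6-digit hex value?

0x3FF661

reg_0 = 0x661C02
clock 1: out=0, reg = 0xB30E01
clock 2: out=1, reg = 0xD98700
clock 3: out=0, reg = 0xECC380
clock 4: out=0, reg = 0xF661C0
clock 5: out=0, reg = 0xFB30E0
clock 6: out=0, reg = 0xFD9870
clock 7: out=0, reg = 0xFECC38
clock 8: out=0, reg = 0xFF661C
clock 9: out=0, reg = 0xFFB30E
clock 10: out=0, reg = 0xFFD987
clock 11: out=1, reg = 0x7FECC3
clock 12: out=1, reg = 0x3FF661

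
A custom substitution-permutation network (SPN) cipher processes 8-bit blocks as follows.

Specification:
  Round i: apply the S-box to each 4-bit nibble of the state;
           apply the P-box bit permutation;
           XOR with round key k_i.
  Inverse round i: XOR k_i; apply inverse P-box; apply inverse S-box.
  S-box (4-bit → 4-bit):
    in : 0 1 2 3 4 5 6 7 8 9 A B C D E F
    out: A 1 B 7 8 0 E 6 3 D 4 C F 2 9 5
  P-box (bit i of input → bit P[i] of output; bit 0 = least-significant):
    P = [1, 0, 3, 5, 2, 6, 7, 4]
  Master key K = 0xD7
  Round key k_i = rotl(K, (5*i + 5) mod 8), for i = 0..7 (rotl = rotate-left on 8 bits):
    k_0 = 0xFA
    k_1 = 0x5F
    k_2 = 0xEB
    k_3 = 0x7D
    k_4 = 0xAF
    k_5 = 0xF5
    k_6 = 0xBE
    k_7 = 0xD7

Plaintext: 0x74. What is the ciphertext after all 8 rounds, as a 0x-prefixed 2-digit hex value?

0xB8

s_0 = plaintext = 0x74
s_1 = Round(s_0, k_0) = 0x1A
s_2 = Round(s_1, k_1) = 0x53
s_3 = Round(s_2, k_2) = 0xE0
s_4 = Round(s_3, k_3) = 0x48
s_5 = Round(s_4, k_4) = 0xBC
s_6 = Round(s_5, k_5) = 0x4E
s_7 = Round(s_6, k_6) = 0x8C
s_8 = Round(s_7, k_7) = 0xB8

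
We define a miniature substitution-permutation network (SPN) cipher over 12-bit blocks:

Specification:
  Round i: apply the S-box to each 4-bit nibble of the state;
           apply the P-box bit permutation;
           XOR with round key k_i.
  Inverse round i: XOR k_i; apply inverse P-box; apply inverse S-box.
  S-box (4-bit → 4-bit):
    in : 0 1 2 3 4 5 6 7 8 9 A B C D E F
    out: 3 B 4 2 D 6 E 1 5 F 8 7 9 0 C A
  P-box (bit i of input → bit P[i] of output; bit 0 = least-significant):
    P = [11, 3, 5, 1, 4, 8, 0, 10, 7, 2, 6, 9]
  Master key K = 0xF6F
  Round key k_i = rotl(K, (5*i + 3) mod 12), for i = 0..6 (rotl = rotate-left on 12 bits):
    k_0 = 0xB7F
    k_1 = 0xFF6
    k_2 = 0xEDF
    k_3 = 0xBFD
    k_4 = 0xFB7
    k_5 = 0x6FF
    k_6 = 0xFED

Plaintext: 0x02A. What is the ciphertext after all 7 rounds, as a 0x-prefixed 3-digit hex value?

s_0 = plaintext = 0x02A
s_1 = Round(s_0, k_0) = 0xBF8
s_2 = Round(s_1, k_1) = 0x212
s_3 = Round(s_2, k_2) = 0xBAF
s_4 = Round(s_3, k_3) = 0xF33
s_5 = Round(s_4, k_4) = 0xCBB
s_6 = Round(s_5, k_5) = 0xD46
s_7 = Round(s_6, k_6) = 0xBD6

0xBD6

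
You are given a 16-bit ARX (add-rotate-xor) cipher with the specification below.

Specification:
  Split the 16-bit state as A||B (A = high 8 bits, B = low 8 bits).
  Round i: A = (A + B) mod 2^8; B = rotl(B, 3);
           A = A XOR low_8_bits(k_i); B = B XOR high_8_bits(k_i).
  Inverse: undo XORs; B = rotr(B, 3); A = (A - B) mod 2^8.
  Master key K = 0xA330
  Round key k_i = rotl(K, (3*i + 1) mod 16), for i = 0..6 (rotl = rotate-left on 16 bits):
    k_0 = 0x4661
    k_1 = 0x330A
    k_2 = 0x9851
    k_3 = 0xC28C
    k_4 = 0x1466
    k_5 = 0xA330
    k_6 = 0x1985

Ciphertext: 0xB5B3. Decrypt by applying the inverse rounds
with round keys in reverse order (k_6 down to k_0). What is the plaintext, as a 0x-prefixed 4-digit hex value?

0x5EF1

s_0 = ciphertext = 0xB5B3
s_1 = InvRound(s_0, k_6) = 0xDB55
s_2 = InvRound(s_1, k_5) = 0x0DDE
s_3 = InvRound(s_2, k_4) = 0x1259
s_4 = InvRound(s_3, k_3) = 0x2B73
s_5 = InvRound(s_4, k_2) = 0xFD7D
s_6 = InvRound(s_5, k_1) = 0x2EC9
s_7 = InvRound(s_6, k_0) = 0x5EF1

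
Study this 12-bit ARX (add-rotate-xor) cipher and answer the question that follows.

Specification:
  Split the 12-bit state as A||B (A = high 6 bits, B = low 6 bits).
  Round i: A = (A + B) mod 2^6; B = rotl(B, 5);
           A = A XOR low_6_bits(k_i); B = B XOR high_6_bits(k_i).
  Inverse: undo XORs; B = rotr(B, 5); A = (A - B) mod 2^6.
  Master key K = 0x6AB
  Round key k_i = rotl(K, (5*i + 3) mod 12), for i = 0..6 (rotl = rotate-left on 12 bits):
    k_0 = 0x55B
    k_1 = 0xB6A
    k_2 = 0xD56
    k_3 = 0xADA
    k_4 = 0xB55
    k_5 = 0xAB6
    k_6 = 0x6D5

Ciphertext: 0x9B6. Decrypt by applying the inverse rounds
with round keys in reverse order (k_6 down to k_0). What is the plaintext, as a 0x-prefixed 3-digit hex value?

0x94F

s_0 = ciphertext = 0x9B6
s_1 = InvRound(s_0, k_6) = 0x61B
s_2 = InvRound(s_1, k_5) = 0x2E3
s_3 = InvRound(s_2, k_4) = 0x09C
s_4 = InvRound(s_3, k_3) = 0xA6F
s_5 = InvRound(s_4, k_2) = 0x2F4
s_6 = InvRound(s_5, k_1) = 0xBF2
s_7 = InvRound(s_6, k_0) = 0x94F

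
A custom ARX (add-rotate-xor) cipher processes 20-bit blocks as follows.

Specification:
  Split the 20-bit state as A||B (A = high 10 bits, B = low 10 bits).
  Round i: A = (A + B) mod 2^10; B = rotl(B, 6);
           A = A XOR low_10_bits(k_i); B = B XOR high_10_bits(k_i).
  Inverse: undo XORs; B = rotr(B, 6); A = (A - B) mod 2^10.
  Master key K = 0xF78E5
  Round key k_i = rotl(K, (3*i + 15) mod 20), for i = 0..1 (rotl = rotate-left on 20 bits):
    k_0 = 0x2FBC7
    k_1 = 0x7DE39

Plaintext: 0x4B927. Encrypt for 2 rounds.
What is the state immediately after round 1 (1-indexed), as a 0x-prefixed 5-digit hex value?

0x6496C

s_0 = plaintext = 0x4B927
s_1 = Round(s_0, k_0) = 0x6496C
s_2 = Round(s_1, k_1) = 0x31EE1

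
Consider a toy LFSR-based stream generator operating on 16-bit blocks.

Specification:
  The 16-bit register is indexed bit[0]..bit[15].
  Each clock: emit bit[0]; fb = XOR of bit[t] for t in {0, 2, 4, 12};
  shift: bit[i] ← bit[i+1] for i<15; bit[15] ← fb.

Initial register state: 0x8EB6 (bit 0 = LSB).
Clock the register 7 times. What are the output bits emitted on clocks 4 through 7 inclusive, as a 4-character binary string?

0110

reg_0 = 0x8EB6
clock 1: out=0, reg = 0x475B
clock 2: out=1, reg = 0x23AD
clock 3: out=1, reg = 0x11D6
clock 4: out=0, reg = 0x88EB
clock 5: out=1, reg = 0xC475
clock 6: out=1, reg = 0xE23A
clock 7: out=0, reg = 0xF11D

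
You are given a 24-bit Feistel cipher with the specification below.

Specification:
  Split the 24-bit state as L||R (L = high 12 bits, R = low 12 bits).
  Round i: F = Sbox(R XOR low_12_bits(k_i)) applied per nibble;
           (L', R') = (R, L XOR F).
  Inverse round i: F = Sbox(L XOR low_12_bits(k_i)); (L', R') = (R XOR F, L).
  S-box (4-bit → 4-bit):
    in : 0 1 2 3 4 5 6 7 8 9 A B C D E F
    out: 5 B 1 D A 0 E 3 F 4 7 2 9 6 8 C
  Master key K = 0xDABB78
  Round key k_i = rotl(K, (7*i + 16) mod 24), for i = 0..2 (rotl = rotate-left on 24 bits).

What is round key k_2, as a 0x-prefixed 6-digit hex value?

0xAEDE36

K = 0xDABB78
k_0 = rotl(K, (7*0+16) mod 24) = rotl(K, 16) = 0x78DABB
k_1 = rotl(K, (7*1+16) mod 24) = rotl(K, 23) = 0x6D5DBC
k_2 = rotl(K, (7*2+16) mod 24) = rotl(K, 6) = 0xAEDE36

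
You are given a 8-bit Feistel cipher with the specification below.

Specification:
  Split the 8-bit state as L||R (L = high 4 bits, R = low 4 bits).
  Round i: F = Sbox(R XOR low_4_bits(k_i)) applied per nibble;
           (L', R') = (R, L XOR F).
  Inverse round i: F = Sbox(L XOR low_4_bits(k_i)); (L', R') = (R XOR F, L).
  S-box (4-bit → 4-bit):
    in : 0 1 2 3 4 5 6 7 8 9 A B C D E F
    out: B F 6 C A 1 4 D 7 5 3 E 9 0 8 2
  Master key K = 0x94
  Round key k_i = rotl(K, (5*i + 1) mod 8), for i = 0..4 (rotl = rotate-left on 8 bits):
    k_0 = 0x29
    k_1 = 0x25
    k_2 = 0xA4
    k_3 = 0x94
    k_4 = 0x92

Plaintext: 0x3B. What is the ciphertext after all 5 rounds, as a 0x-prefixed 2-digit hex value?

0xE6

s_0 = plaintext = 0x3B
s_1 = Round(s_0, k_0) = 0xB5
s_2 = Round(s_1, k_1) = 0x50
s_3 = Round(s_2, k_2) = 0x0F
s_4 = Round(s_3, k_3) = 0xFE
s_5 = Round(s_4, k_4) = 0xE6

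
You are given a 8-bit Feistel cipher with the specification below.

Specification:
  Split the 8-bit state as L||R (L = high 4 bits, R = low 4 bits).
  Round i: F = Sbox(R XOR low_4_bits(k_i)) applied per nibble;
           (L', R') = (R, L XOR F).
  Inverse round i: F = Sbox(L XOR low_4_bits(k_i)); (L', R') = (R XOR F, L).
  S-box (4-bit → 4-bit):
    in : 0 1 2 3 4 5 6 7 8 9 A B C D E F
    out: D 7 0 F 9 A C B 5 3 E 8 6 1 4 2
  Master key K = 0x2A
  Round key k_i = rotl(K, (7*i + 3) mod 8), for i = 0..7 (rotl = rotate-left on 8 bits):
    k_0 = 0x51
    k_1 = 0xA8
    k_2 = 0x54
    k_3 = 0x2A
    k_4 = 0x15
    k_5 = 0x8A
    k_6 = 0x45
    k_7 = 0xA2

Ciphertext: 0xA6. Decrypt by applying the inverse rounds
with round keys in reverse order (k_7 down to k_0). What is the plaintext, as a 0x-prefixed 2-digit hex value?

s_0 = ciphertext = 0xA6
s_1 = InvRound(s_0, k_7) = 0x3A
s_2 = InvRound(s_1, k_6) = 0x63
s_3 = InvRound(s_2, k_5) = 0x56
s_4 = InvRound(s_3, k_4) = 0xB5
s_5 = InvRound(s_4, k_3) = 0x2B
s_6 = InvRound(s_5, k_2) = 0x72
s_7 = InvRound(s_6, k_1) = 0x07
s_8 = InvRound(s_7, k_0) = 0x00

0x00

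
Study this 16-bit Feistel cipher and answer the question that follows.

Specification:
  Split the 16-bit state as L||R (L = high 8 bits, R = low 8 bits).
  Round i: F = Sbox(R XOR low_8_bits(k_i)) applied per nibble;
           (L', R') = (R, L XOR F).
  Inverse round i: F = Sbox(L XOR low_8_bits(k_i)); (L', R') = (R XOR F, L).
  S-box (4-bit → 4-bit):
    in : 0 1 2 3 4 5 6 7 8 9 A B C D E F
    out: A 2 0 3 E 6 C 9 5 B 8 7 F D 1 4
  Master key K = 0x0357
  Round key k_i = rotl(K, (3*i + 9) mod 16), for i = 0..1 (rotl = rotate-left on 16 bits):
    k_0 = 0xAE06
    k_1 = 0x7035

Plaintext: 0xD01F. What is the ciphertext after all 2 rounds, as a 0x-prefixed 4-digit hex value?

s_0 = plaintext = 0xD01F
s_1 = Round(s_0, k_0) = 0x1FFB
s_2 = Round(s_1, k_1) = 0xFBEE

0xFBEE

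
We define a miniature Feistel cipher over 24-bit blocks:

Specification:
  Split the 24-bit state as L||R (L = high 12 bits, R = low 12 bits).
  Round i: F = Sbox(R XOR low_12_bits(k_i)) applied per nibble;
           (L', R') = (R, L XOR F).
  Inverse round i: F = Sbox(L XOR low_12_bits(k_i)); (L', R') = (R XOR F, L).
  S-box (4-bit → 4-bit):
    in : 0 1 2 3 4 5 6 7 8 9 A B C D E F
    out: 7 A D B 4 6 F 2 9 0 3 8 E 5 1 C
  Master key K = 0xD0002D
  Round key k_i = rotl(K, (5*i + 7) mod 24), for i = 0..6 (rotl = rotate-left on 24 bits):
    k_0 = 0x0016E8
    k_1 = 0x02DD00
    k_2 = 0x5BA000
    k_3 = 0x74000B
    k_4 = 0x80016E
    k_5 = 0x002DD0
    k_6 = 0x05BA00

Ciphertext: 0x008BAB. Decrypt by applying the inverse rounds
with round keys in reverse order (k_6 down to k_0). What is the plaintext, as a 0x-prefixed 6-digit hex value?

s_0 = ciphertext = 0x008BAB
s_1 = InvRound(s_0, k_6) = 0x8D2008
s_2 = InvRound(s_1, k_5) = 0x6758D2
s_3 = InvRound(s_2, k_4) = 0xA7A675
s_4 = InvRound(s_3, k_3) = 0x55FA7A
s_5 = InvRound(s_4, k_2) = 0xC1655F
s_6 = InvRound(s_5, k_1) = 0xFF0C16
s_7 = InvRound(s_6, k_0) = 0xCBFFF0

0xCBFFF0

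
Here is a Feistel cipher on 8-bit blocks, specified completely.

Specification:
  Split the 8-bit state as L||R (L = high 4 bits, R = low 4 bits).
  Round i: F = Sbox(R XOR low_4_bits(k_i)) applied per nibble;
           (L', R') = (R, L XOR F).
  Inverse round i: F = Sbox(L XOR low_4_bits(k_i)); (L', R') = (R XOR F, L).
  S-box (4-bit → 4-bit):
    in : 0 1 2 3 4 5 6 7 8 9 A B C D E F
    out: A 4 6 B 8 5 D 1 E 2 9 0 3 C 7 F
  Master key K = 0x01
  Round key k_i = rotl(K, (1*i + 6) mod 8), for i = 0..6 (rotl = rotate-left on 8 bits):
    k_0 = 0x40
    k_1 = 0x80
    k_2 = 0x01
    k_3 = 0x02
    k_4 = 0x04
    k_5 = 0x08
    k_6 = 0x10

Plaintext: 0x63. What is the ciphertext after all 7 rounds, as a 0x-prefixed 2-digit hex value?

0x05

s_0 = plaintext = 0x63
s_1 = Round(s_0, k_0) = 0x3D
s_2 = Round(s_1, k_1) = 0xDF
s_3 = Round(s_2, k_2) = 0xFA
s_4 = Round(s_3, k_3) = 0xA1
s_5 = Round(s_4, k_4) = 0x1F
s_6 = Round(s_5, k_5) = 0xF0
s_7 = Round(s_6, k_6) = 0x05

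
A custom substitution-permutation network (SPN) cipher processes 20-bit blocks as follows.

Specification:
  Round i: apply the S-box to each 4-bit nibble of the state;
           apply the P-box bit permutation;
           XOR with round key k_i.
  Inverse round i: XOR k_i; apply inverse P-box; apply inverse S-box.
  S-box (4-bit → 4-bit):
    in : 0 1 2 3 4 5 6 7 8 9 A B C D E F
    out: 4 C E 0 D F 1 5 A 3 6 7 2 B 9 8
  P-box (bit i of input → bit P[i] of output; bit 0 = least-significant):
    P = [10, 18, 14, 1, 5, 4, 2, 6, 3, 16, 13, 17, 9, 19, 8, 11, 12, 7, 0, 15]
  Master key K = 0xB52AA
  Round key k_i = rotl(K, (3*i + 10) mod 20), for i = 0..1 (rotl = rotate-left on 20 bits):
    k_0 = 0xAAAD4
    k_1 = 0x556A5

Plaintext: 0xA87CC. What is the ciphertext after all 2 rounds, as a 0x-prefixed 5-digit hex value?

s_0 = plaintext = 0xA87CC
s_1 = Round(s_0, k_0) = 0x6824D
s_2 = Round(s_1, k_1) = 0xA6AC3

0xA6AC3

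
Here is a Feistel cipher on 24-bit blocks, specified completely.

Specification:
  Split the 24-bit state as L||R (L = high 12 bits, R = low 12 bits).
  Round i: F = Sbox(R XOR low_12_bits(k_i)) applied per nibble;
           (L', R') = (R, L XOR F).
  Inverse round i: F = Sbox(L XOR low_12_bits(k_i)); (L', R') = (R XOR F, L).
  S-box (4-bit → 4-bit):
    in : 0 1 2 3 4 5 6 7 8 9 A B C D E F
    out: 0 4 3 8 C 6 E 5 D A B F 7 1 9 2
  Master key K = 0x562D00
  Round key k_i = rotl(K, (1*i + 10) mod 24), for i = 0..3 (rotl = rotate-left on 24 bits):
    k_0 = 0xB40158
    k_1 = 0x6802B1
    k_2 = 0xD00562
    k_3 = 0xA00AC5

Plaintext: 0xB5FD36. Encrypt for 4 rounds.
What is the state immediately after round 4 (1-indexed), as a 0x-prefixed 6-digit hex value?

s_0 = plaintext = 0xB5FD36
s_1 = Round(s_0, k_0) = 0xD36CB6
s_2 = Round(s_1, k_1) = 0xCB6433
s_3 = Round(s_2, k_2) = 0x4338D2
s_4 = Round(s_3, k_3) = 0x8D2776

0x8D2776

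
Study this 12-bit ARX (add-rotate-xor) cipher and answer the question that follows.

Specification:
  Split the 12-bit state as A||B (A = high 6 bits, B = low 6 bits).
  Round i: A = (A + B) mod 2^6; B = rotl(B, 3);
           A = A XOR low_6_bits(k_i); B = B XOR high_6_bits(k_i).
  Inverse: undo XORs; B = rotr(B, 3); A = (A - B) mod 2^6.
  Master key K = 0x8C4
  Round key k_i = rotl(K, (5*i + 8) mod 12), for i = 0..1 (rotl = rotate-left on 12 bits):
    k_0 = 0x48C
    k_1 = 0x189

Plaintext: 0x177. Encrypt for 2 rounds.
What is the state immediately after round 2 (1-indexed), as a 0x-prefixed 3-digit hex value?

0x563

s_0 = plaintext = 0x177
s_1 = Round(s_0, k_0) = 0xC2C
s_2 = Round(s_1, k_1) = 0x563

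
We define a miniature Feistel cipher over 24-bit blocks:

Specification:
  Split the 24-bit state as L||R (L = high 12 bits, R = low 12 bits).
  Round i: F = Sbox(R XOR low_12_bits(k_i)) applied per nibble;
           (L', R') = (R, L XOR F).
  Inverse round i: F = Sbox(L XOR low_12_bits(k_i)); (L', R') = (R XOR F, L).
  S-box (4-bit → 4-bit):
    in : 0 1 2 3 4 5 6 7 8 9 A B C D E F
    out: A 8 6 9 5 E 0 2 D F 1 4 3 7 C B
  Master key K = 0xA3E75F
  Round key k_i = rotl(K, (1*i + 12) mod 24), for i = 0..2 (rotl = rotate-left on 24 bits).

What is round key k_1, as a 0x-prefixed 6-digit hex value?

K = 0xA3E75F
k_0 = rotl(K, (1*0+12) mod 24) = rotl(K, 12) = 0x75FA3E
k_1 = rotl(K, (1*1+12) mod 24) = rotl(K, 13) = 0xEBF47C

0xEBF47C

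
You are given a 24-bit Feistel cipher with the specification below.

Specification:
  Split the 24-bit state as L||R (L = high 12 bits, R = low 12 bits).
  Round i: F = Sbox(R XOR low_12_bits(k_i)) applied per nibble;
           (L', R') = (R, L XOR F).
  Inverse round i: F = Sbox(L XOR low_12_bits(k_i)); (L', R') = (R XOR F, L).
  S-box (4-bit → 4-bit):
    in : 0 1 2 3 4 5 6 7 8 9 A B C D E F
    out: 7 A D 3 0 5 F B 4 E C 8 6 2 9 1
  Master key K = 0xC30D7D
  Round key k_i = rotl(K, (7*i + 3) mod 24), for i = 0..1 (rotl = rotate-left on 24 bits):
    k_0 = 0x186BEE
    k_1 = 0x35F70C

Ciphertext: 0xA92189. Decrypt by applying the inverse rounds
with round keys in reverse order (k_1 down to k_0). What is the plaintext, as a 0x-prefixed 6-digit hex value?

0xEDB360

s_0 = ciphertext = 0xA92189
s_1 = InvRound(s_0, k_1) = 0x360A92
s_2 = InvRound(s_1, k_0) = 0xEDB360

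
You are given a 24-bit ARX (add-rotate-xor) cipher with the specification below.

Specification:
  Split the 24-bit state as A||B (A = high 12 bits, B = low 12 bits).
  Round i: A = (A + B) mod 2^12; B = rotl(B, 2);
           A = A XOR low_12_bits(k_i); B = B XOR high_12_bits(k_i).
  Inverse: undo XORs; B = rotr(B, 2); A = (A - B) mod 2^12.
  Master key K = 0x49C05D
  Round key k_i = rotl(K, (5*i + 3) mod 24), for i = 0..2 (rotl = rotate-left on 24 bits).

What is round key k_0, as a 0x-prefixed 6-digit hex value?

K = 0x49C05D
k_0 = rotl(K, (5*0+3) mod 24) = rotl(K, 3) = 0x4E02EA

0x4E02EA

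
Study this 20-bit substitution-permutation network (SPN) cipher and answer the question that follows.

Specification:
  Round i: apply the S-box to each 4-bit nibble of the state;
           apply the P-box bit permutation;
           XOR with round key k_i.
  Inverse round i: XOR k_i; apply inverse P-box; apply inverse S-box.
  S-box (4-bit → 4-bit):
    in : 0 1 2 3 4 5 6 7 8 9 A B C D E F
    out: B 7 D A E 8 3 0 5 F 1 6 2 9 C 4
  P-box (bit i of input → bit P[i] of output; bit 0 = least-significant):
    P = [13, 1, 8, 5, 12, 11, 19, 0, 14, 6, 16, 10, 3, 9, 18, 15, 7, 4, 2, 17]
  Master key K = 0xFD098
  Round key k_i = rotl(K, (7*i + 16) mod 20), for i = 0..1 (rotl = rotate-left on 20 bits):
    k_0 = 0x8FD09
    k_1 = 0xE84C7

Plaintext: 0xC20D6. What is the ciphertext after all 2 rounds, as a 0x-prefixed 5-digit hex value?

0xF63BE

s_0 = plaintext = 0xC20D6
s_1 = Round(s_0, k_0) = 0xC0952
s_2 = Round(s_1, k_1) = 0xF63BE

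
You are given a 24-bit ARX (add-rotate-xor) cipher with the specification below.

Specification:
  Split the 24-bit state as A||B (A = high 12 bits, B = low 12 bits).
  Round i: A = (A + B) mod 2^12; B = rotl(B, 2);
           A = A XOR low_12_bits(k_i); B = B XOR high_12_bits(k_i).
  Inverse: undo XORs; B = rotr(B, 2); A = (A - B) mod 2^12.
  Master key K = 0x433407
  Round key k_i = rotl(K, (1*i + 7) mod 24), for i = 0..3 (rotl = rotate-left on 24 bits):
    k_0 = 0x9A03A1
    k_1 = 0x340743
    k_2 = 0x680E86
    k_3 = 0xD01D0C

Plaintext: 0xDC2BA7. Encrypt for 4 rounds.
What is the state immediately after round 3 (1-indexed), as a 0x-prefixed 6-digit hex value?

s_0 = plaintext = 0xDC2BA7
s_1 = Round(s_0, k_0) = 0xAC873E
s_2 = Round(s_1, k_1) = 0x545FB9
s_3 = Round(s_2, k_2) = 0xA78867
s_4 = Round(s_3, k_3) = 0xFD3C9F

0xA78867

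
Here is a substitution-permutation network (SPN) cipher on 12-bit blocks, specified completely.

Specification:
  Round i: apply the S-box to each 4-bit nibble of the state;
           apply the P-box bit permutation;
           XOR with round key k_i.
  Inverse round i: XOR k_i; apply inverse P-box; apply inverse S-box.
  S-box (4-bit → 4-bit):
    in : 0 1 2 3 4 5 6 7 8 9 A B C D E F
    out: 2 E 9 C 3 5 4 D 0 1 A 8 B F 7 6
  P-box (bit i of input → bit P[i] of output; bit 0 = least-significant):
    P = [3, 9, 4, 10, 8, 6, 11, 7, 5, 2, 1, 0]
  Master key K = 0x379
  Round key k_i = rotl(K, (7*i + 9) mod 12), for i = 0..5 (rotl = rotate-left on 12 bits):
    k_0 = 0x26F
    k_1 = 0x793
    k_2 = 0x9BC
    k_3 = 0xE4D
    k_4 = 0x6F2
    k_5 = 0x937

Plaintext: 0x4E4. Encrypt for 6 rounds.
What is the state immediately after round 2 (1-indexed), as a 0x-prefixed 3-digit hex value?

s_0 = plaintext = 0x4E4
s_1 = Round(s_0, k_0) = 0x903
s_2 = Round(s_1, k_1) = 0x3E3
s_3 = Round(s_2, k_2) = 0x4EF
s_4 = Round(s_3, k_3) = 0x539
s_5 = Round(s_4, k_4) = 0xE58
s_6 = Round(s_5, k_5) = 0x011

0x3E3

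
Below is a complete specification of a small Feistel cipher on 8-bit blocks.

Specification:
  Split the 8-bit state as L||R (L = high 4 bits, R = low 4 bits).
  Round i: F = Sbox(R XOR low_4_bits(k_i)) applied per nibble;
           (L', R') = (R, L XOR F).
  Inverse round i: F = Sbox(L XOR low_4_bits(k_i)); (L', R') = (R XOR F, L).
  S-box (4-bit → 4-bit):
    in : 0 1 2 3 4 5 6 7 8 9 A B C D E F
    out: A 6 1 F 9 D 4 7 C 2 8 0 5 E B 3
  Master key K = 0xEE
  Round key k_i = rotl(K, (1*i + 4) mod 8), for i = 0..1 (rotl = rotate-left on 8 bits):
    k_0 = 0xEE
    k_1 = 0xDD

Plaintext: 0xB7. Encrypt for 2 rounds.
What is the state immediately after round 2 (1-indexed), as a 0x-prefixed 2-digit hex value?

s_0 = plaintext = 0xB7
s_1 = Round(s_0, k_0) = 0x79
s_2 = Round(s_1, k_1) = 0x9E

0x9E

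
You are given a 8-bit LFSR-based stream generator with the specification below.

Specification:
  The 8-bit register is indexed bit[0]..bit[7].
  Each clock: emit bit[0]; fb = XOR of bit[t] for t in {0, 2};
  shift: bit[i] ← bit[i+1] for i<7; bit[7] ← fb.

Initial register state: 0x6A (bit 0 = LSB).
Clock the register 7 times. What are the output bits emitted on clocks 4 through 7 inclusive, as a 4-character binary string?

1011

reg_0 = 0x6A
clock 1: out=0, reg = 0x35
clock 2: out=1, reg = 0x1A
clock 3: out=0, reg = 0x0D
clock 4: out=1, reg = 0x06
clock 5: out=0, reg = 0x83
clock 6: out=1, reg = 0xC1
clock 7: out=1, reg = 0xE0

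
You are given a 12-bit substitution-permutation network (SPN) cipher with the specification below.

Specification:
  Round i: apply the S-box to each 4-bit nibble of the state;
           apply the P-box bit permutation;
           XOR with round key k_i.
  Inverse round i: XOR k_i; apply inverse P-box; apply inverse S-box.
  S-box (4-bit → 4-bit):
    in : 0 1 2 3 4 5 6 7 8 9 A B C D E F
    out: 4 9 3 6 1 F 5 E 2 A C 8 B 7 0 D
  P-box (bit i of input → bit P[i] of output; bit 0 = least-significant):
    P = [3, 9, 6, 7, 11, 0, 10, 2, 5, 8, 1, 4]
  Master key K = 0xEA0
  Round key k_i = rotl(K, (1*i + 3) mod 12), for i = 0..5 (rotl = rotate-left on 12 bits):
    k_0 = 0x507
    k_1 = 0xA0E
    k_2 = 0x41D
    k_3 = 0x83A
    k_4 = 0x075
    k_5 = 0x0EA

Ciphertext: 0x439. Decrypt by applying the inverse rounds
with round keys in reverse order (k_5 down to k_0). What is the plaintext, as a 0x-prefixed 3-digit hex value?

s_0 = ciphertext = 0x439
s_1 = InvRound(s_0, k_5) = 0xA3A
s_2 = InvRound(s_1, k_4) = 0x0CD
s_3 = InvRound(s_2, k_3) = 0xFCA
s_4 = InvRound(s_3, k_2) = 0x7C7
s_5 = InvRound(s_4, k_1) = 0x8DF
s_6 = InvRound(s_5, k_0) = 0x96F

0x96F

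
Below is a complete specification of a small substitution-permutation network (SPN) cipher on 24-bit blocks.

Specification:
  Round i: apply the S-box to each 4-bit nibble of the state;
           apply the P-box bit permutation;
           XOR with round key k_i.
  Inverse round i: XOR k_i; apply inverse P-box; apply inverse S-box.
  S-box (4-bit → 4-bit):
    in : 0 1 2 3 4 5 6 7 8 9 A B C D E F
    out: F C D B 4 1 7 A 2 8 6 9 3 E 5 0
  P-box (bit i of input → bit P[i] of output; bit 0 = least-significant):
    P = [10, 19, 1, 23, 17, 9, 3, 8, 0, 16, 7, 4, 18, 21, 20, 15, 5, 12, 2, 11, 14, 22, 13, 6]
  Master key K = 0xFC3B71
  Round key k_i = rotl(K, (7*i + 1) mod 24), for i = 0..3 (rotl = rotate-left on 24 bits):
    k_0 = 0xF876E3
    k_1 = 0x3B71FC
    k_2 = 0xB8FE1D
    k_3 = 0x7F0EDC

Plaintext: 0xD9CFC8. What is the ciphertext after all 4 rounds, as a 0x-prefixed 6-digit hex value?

s_0 = plaintext = 0xD9CFC8
s_1 = Round(s_0, k_0) = 0x965CA3
s_2 = Round(s_1, k_1) = 0xB66791
s_3 = Round(s_2, k_2) = 0x0DAF6B
s_4 = Round(s_3, k_3) = 0x8D7090

0x8D7090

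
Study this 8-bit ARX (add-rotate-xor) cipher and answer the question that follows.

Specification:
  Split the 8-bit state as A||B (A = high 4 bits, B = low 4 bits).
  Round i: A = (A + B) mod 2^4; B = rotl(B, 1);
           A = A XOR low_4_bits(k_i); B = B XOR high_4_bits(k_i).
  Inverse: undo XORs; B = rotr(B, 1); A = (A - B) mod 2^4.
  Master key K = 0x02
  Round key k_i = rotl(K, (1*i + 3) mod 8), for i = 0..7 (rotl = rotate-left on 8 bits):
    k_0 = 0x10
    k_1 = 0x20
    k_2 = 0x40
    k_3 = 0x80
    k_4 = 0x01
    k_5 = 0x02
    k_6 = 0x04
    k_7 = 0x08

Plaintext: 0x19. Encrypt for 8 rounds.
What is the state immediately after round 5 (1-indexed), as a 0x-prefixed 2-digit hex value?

s_0 = plaintext = 0x19
s_1 = Round(s_0, k_0) = 0xA2
s_2 = Round(s_1, k_1) = 0xC6
s_3 = Round(s_2, k_2) = 0x28
s_4 = Round(s_3, k_3) = 0xA9
s_5 = Round(s_4, k_4) = 0x23
s_6 = Round(s_5, k_5) = 0x76
s_7 = Round(s_6, k_6) = 0x9C
s_8 = Round(s_7, k_7) = 0xD9

0x23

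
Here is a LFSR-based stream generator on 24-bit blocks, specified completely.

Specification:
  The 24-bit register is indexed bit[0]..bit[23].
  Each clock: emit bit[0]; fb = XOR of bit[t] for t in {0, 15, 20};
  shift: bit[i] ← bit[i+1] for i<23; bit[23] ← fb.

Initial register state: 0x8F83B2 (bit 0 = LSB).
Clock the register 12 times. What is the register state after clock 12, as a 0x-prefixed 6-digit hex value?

reg_0 = 0x8F83B2
clock 1: out=0, reg = 0xC7C1D9
clock 2: out=1, reg = 0x63E0EC
clock 3: out=0, reg = 0xB1F076
clock 4: out=0, reg = 0x58F83B
clock 5: out=1, reg = 0xAC7C1D
clock 6: out=1, reg = 0xD63E0E
clock 7: out=0, reg = 0xEB1F07
clock 8: out=1, reg = 0xF58F83
clock 9: out=1, reg = 0xFAC7C1
clock 10: out=1, reg = 0xFD63E0
clock 11: out=0, reg = 0xFEB1F0
clock 12: out=0, reg = 0x7F58F8

0x7F58F8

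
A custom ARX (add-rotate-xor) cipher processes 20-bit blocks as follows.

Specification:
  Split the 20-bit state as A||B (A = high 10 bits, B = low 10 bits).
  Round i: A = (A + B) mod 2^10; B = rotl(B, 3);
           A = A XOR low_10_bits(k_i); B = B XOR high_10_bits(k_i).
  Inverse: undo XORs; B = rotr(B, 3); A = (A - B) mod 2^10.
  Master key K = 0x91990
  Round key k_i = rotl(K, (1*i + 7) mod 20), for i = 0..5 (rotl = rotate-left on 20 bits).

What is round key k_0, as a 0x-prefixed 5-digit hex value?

0xCC848

K = 0x91990
k_0 = rotl(K, (1*0+7) mod 20) = rotl(K, 7) = 0xCC848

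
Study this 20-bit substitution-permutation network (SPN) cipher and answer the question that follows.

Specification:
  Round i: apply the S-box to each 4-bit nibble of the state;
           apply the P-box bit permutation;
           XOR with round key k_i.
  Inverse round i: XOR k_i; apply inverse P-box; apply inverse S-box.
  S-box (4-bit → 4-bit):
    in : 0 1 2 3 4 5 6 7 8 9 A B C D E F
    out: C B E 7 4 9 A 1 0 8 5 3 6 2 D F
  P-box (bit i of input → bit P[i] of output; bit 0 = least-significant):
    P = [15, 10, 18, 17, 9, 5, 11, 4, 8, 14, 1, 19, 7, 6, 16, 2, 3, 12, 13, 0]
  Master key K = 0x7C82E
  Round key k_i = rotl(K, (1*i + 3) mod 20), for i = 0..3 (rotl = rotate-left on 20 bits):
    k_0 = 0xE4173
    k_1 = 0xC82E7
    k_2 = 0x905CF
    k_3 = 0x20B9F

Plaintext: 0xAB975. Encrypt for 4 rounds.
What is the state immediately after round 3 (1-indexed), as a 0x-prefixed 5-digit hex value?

0x3988B

s_0 = plaintext = 0xAB975
s_1 = Round(s_0, k_0) = 0x4E3BB
s_2 = Round(s_1, k_1) = 0xD6541
s_3 = Round(s_2, k_2) = 0x3988B
s_4 = Round(s_3, k_3) = 0x2BF93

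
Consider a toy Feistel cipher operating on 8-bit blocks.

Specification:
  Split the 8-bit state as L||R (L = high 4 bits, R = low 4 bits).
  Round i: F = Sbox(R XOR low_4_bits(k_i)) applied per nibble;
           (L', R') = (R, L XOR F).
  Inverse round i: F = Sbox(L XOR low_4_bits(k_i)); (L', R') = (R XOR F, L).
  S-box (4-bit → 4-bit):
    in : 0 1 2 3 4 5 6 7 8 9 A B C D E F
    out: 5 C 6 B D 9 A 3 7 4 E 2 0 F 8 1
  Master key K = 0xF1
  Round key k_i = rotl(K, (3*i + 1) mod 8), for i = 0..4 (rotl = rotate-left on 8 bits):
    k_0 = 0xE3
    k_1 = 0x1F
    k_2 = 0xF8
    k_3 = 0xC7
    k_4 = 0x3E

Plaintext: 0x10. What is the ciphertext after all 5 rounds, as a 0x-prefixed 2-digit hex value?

0x54

s_0 = plaintext = 0x10
s_1 = Round(s_0, k_0) = 0x0A
s_2 = Round(s_1, k_1) = 0xA9
s_3 = Round(s_2, k_2) = 0x96
s_4 = Round(s_3, k_3) = 0x65
s_5 = Round(s_4, k_4) = 0x54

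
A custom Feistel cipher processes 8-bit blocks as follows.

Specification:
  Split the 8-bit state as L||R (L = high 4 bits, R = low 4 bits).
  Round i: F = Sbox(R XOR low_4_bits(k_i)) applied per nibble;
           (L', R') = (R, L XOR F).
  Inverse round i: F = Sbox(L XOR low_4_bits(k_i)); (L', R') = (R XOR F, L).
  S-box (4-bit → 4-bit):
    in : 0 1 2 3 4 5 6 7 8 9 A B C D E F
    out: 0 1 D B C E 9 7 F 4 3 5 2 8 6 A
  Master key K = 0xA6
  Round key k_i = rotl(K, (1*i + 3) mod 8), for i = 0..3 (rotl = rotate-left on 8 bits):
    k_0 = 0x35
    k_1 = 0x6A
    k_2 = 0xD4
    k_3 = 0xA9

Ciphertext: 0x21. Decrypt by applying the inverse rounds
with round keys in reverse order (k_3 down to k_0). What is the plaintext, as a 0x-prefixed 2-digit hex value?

s_0 = ciphertext = 0x21
s_1 = InvRound(s_0, k_3) = 0x42
s_2 = InvRound(s_1, k_2) = 0x24
s_3 = InvRound(s_2, k_1) = 0xB2
s_4 = InvRound(s_3, k_0) = 0x4B

0x4B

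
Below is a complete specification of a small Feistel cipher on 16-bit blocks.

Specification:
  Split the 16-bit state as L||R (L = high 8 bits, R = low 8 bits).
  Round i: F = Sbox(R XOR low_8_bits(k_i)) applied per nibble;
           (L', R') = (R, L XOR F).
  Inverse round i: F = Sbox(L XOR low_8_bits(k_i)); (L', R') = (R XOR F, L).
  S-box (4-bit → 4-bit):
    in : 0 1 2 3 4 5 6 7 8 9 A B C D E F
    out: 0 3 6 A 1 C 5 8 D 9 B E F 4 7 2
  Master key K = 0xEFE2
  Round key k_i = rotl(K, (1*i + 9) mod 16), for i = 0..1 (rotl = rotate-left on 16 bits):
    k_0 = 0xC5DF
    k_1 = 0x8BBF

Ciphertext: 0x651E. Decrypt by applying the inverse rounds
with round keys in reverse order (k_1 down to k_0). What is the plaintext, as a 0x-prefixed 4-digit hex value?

0xBE55

s_0 = ciphertext = 0x651E
s_1 = InvRound(s_0, k_1) = 0x5565
s_2 = InvRound(s_1, k_0) = 0xBE55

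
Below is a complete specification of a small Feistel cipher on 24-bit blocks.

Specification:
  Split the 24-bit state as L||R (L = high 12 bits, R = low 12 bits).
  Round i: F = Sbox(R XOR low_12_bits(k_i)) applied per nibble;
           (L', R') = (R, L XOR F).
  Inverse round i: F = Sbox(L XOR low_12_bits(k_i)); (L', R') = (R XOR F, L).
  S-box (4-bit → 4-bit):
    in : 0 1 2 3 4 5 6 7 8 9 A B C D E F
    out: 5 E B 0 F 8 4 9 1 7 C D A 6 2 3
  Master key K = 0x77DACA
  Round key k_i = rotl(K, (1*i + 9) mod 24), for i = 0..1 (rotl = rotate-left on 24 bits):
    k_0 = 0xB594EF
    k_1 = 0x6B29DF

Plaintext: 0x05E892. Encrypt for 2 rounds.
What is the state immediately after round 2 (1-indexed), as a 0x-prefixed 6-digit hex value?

0xAC887B

s_0 = plaintext = 0x05E892
s_1 = Round(s_0, k_0) = 0x892AC8
s_2 = Round(s_1, k_1) = 0xAC887B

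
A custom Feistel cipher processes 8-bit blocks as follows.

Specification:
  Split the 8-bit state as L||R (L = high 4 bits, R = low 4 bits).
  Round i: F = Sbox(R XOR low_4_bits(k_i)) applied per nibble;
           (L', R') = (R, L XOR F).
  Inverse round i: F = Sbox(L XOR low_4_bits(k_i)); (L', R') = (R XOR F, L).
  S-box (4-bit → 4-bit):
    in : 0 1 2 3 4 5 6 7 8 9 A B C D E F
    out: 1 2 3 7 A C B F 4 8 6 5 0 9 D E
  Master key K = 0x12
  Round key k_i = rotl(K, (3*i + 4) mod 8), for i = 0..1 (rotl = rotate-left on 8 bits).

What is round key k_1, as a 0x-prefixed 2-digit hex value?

0x09

K = 0x12
k_0 = rotl(K, (3*0+4) mod 8) = rotl(K, 4) = 0x21
k_1 = rotl(K, (3*1+4) mod 8) = rotl(K, 7) = 0x09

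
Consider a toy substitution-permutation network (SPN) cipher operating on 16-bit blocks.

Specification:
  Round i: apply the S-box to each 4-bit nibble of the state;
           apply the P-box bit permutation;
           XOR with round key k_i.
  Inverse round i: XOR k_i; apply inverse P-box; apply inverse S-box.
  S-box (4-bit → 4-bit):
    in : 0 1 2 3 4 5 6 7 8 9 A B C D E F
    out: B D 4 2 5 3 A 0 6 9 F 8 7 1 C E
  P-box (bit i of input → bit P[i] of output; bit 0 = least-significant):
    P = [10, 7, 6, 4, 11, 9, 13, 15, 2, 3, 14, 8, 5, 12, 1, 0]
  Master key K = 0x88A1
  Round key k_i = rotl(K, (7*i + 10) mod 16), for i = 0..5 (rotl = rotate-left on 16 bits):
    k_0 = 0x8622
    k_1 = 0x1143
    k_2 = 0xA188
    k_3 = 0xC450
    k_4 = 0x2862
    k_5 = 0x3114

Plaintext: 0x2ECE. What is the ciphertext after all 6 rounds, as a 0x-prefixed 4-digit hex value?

0xE38D

s_0 = plaintext = 0x2ECE
s_1 = Round(s_0, k_0) = 0xED70
s_2 = Round(s_1, k_1) = 0x15D4
s_3 = Round(s_2, k_2) = 0xADE7
s_4 = Round(s_3, k_3) = 0x7477
s_5 = Round(s_4, k_4) = 0x6866
s_6 = Round(s_5, k_5) = 0xE38D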